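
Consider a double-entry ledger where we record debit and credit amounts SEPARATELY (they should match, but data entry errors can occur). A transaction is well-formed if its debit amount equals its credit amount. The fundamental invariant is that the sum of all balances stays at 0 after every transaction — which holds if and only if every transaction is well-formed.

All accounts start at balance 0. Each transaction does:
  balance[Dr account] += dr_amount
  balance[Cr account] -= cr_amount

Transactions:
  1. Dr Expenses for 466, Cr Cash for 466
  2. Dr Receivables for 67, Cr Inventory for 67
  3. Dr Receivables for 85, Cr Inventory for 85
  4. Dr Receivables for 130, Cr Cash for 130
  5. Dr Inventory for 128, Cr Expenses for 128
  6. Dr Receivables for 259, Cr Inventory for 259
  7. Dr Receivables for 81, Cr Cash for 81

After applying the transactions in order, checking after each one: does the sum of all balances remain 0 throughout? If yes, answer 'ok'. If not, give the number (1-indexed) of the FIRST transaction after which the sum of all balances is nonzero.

After txn 1: dr=466 cr=466 sum_balances=0
After txn 2: dr=67 cr=67 sum_balances=0
After txn 3: dr=85 cr=85 sum_balances=0
After txn 4: dr=130 cr=130 sum_balances=0
After txn 5: dr=128 cr=128 sum_balances=0
After txn 6: dr=259 cr=259 sum_balances=0
After txn 7: dr=81 cr=81 sum_balances=0

Answer: ok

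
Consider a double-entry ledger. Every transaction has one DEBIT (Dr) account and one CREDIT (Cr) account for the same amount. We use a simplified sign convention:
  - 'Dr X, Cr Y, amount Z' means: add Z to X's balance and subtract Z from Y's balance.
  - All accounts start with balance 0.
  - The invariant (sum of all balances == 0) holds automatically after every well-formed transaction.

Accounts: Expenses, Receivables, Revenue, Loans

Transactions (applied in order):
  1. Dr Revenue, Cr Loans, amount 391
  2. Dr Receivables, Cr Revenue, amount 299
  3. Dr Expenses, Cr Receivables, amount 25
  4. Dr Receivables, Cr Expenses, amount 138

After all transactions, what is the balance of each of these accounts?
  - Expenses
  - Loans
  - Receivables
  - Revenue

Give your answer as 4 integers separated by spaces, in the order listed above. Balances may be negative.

Answer: -113 -391 412 92

Derivation:
After txn 1 (Dr Revenue, Cr Loans, amount 391): Loans=-391 Revenue=391
After txn 2 (Dr Receivables, Cr Revenue, amount 299): Loans=-391 Receivables=299 Revenue=92
After txn 3 (Dr Expenses, Cr Receivables, amount 25): Expenses=25 Loans=-391 Receivables=274 Revenue=92
After txn 4 (Dr Receivables, Cr Expenses, amount 138): Expenses=-113 Loans=-391 Receivables=412 Revenue=92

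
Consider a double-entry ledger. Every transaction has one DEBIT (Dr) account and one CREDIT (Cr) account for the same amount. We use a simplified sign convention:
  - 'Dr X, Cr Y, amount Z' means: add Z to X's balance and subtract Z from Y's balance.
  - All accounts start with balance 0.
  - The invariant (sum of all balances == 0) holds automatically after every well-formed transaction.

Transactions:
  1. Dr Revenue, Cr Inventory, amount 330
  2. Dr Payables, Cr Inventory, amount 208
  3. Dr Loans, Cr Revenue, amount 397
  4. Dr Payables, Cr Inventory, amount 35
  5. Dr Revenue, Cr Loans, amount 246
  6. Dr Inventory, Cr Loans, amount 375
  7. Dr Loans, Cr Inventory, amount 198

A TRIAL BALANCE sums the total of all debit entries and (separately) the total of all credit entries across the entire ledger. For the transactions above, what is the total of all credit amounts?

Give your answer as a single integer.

Txn 1: credit+=330
Txn 2: credit+=208
Txn 3: credit+=397
Txn 4: credit+=35
Txn 5: credit+=246
Txn 6: credit+=375
Txn 7: credit+=198
Total credits = 1789

Answer: 1789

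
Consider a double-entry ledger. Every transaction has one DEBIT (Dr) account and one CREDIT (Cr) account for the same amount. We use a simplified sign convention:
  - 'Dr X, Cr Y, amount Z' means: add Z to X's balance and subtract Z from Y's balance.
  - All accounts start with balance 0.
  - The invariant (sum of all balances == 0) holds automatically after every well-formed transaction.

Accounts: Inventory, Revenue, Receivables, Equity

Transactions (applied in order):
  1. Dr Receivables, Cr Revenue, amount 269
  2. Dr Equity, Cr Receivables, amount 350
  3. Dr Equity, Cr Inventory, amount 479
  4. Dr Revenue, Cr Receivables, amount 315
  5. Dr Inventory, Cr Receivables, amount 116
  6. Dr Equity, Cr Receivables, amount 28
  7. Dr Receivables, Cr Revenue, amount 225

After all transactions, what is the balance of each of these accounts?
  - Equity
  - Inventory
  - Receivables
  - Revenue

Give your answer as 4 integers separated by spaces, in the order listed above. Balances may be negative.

After txn 1 (Dr Receivables, Cr Revenue, amount 269): Receivables=269 Revenue=-269
After txn 2 (Dr Equity, Cr Receivables, amount 350): Equity=350 Receivables=-81 Revenue=-269
After txn 3 (Dr Equity, Cr Inventory, amount 479): Equity=829 Inventory=-479 Receivables=-81 Revenue=-269
After txn 4 (Dr Revenue, Cr Receivables, amount 315): Equity=829 Inventory=-479 Receivables=-396 Revenue=46
After txn 5 (Dr Inventory, Cr Receivables, amount 116): Equity=829 Inventory=-363 Receivables=-512 Revenue=46
After txn 6 (Dr Equity, Cr Receivables, amount 28): Equity=857 Inventory=-363 Receivables=-540 Revenue=46
After txn 7 (Dr Receivables, Cr Revenue, amount 225): Equity=857 Inventory=-363 Receivables=-315 Revenue=-179

Answer: 857 -363 -315 -179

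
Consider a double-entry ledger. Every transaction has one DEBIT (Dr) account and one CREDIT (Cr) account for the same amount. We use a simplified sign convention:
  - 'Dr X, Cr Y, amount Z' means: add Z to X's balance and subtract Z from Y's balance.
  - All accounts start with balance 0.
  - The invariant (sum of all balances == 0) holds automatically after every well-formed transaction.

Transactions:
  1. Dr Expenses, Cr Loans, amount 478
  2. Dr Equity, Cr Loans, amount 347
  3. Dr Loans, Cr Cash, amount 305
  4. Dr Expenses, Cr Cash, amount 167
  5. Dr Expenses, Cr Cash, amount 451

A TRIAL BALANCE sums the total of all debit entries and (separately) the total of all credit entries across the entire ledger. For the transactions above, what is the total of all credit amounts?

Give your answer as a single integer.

Answer: 1748

Derivation:
Txn 1: credit+=478
Txn 2: credit+=347
Txn 3: credit+=305
Txn 4: credit+=167
Txn 5: credit+=451
Total credits = 1748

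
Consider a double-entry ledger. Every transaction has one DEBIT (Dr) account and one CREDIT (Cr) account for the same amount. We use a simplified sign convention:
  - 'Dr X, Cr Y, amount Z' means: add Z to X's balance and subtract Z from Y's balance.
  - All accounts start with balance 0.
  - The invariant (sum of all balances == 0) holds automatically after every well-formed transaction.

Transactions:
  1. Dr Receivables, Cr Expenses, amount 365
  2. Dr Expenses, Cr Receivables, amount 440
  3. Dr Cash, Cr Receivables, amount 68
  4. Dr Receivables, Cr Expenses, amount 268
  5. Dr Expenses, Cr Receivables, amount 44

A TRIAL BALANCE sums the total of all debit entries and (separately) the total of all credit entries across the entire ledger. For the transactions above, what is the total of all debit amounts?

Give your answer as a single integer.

Answer: 1185

Derivation:
Txn 1: debit+=365
Txn 2: debit+=440
Txn 3: debit+=68
Txn 4: debit+=268
Txn 5: debit+=44
Total debits = 1185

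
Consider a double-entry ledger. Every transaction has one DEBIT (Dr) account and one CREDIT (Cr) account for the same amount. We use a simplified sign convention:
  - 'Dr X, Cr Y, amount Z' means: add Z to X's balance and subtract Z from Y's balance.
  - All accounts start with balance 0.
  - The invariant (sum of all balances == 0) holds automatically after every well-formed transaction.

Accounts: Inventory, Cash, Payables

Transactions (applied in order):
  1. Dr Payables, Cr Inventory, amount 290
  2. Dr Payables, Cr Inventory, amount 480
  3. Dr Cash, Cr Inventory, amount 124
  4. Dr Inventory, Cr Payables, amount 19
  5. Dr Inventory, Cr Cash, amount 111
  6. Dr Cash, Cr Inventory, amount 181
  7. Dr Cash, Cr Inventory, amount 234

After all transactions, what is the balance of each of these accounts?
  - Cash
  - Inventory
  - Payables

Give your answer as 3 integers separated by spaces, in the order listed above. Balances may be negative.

Answer: 428 -1179 751

Derivation:
After txn 1 (Dr Payables, Cr Inventory, amount 290): Inventory=-290 Payables=290
After txn 2 (Dr Payables, Cr Inventory, amount 480): Inventory=-770 Payables=770
After txn 3 (Dr Cash, Cr Inventory, amount 124): Cash=124 Inventory=-894 Payables=770
After txn 4 (Dr Inventory, Cr Payables, amount 19): Cash=124 Inventory=-875 Payables=751
After txn 5 (Dr Inventory, Cr Cash, amount 111): Cash=13 Inventory=-764 Payables=751
After txn 6 (Dr Cash, Cr Inventory, amount 181): Cash=194 Inventory=-945 Payables=751
After txn 7 (Dr Cash, Cr Inventory, amount 234): Cash=428 Inventory=-1179 Payables=751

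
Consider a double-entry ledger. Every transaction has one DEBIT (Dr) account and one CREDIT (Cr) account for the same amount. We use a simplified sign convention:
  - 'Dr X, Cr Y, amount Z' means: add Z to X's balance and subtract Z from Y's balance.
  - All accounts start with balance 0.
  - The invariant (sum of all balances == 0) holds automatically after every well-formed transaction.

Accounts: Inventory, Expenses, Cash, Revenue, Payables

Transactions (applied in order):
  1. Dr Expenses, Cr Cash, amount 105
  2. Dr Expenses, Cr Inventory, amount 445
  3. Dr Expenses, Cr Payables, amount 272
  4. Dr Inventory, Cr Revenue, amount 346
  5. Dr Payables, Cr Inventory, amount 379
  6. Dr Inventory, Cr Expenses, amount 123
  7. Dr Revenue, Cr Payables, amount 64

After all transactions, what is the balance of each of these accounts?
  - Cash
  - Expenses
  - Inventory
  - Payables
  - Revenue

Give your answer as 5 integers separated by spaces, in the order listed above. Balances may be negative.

After txn 1 (Dr Expenses, Cr Cash, amount 105): Cash=-105 Expenses=105
After txn 2 (Dr Expenses, Cr Inventory, amount 445): Cash=-105 Expenses=550 Inventory=-445
After txn 3 (Dr Expenses, Cr Payables, amount 272): Cash=-105 Expenses=822 Inventory=-445 Payables=-272
After txn 4 (Dr Inventory, Cr Revenue, amount 346): Cash=-105 Expenses=822 Inventory=-99 Payables=-272 Revenue=-346
After txn 5 (Dr Payables, Cr Inventory, amount 379): Cash=-105 Expenses=822 Inventory=-478 Payables=107 Revenue=-346
After txn 6 (Dr Inventory, Cr Expenses, amount 123): Cash=-105 Expenses=699 Inventory=-355 Payables=107 Revenue=-346
After txn 7 (Dr Revenue, Cr Payables, amount 64): Cash=-105 Expenses=699 Inventory=-355 Payables=43 Revenue=-282

Answer: -105 699 -355 43 -282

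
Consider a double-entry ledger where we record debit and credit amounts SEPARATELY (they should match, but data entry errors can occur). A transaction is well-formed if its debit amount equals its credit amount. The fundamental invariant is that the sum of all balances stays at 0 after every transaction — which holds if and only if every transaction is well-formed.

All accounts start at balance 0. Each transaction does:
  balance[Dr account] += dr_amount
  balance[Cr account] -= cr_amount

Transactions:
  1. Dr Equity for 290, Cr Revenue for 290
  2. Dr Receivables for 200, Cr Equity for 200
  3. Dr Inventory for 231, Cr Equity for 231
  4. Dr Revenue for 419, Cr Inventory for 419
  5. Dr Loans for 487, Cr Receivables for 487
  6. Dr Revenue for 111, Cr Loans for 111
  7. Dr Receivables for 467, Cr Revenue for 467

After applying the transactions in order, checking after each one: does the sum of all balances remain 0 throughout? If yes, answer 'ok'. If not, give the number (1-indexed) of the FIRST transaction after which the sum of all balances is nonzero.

Answer: ok

Derivation:
After txn 1: dr=290 cr=290 sum_balances=0
After txn 2: dr=200 cr=200 sum_balances=0
After txn 3: dr=231 cr=231 sum_balances=0
After txn 4: dr=419 cr=419 sum_balances=0
After txn 5: dr=487 cr=487 sum_balances=0
After txn 6: dr=111 cr=111 sum_balances=0
After txn 7: dr=467 cr=467 sum_balances=0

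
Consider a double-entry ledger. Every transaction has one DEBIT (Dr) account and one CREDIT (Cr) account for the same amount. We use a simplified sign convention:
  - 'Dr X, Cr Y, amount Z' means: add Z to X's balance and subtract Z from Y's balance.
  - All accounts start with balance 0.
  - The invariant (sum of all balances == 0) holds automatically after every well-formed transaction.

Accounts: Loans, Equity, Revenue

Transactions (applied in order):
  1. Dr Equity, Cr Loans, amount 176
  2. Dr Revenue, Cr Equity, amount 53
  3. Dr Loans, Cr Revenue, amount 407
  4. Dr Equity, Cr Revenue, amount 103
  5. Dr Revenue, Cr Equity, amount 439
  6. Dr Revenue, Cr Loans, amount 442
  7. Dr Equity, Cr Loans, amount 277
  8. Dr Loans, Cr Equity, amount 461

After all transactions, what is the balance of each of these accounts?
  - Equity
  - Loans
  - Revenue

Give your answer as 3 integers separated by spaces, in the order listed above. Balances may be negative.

After txn 1 (Dr Equity, Cr Loans, amount 176): Equity=176 Loans=-176
After txn 2 (Dr Revenue, Cr Equity, amount 53): Equity=123 Loans=-176 Revenue=53
After txn 3 (Dr Loans, Cr Revenue, amount 407): Equity=123 Loans=231 Revenue=-354
After txn 4 (Dr Equity, Cr Revenue, amount 103): Equity=226 Loans=231 Revenue=-457
After txn 5 (Dr Revenue, Cr Equity, amount 439): Equity=-213 Loans=231 Revenue=-18
After txn 6 (Dr Revenue, Cr Loans, amount 442): Equity=-213 Loans=-211 Revenue=424
After txn 7 (Dr Equity, Cr Loans, amount 277): Equity=64 Loans=-488 Revenue=424
After txn 8 (Dr Loans, Cr Equity, amount 461): Equity=-397 Loans=-27 Revenue=424

Answer: -397 -27 424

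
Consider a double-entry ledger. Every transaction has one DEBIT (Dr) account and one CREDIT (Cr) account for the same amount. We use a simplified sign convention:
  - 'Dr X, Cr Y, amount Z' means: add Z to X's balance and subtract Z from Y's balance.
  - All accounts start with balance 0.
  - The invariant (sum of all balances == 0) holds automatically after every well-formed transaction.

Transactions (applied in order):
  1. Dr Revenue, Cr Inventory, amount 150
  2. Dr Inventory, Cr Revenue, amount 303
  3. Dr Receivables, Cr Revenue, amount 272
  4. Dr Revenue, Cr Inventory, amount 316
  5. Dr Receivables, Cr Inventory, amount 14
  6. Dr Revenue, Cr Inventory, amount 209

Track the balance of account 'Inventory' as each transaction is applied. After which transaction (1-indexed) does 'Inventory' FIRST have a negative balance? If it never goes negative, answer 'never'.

After txn 1: Inventory=-150

Answer: 1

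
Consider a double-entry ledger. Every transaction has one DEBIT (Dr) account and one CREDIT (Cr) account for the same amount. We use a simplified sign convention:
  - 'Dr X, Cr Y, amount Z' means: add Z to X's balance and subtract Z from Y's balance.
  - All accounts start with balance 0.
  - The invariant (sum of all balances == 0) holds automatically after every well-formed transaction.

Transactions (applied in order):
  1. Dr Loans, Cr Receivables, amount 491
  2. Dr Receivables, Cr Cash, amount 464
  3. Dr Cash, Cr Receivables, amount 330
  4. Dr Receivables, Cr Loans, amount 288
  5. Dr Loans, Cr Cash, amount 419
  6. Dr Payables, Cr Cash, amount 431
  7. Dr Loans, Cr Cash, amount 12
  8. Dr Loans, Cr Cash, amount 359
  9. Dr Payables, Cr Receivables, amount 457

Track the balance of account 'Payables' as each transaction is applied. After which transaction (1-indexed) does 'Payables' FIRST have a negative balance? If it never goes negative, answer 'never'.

Answer: never

Derivation:
After txn 1: Payables=0
After txn 2: Payables=0
After txn 3: Payables=0
After txn 4: Payables=0
After txn 5: Payables=0
After txn 6: Payables=431
After txn 7: Payables=431
After txn 8: Payables=431
After txn 9: Payables=888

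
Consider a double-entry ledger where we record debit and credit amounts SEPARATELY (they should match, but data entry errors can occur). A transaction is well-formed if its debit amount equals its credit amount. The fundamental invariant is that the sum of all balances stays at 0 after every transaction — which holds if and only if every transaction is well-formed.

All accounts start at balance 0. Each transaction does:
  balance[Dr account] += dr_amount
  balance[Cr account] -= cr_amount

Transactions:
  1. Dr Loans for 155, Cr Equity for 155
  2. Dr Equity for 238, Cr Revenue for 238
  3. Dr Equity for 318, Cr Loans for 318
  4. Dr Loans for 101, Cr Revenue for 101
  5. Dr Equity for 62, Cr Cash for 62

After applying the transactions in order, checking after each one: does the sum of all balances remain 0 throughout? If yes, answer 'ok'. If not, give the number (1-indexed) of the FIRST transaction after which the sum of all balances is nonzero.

After txn 1: dr=155 cr=155 sum_balances=0
After txn 2: dr=238 cr=238 sum_balances=0
After txn 3: dr=318 cr=318 sum_balances=0
After txn 4: dr=101 cr=101 sum_balances=0
After txn 5: dr=62 cr=62 sum_balances=0

Answer: ok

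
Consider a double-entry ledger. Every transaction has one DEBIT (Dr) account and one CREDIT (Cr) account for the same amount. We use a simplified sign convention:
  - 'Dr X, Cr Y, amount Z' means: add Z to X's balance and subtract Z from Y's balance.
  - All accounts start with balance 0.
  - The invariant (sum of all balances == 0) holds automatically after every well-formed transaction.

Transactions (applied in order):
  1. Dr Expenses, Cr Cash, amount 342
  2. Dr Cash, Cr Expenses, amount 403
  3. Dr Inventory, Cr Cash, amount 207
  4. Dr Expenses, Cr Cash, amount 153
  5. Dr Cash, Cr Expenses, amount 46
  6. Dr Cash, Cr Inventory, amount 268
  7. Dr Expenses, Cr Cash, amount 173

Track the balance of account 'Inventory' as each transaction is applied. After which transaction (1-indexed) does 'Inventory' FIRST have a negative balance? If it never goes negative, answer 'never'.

Answer: 6

Derivation:
After txn 1: Inventory=0
After txn 2: Inventory=0
After txn 3: Inventory=207
After txn 4: Inventory=207
After txn 5: Inventory=207
After txn 6: Inventory=-61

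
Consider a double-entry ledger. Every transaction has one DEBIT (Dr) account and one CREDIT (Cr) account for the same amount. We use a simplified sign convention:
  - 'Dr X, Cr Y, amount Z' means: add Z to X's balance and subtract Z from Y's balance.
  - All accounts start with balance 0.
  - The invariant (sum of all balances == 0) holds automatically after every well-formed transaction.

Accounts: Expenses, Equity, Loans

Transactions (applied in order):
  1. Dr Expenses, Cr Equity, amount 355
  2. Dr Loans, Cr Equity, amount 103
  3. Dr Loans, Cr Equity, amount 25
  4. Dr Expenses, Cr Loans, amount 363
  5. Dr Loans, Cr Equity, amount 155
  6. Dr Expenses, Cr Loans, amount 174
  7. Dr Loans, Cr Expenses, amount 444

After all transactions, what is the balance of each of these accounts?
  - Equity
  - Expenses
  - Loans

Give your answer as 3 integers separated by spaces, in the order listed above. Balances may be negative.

Answer: -638 448 190

Derivation:
After txn 1 (Dr Expenses, Cr Equity, amount 355): Equity=-355 Expenses=355
After txn 2 (Dr Loans, Cr Equity, amount 103): Equity=-458 Expenses=355 Loans=103
After txn 3 (Dr Loans, Cr Equity, amount 25): Equity=-483 Expenses=355 Loans=128
After txn 4 (Dr Expenses, Cr Loans, amount 363): Equity=-483 Expenses=718 Loans=-235
After txn 5 (Dr Loans, Cr Equity, amount 155): Equity=-638 Expenses=718 Loans=-80
After txn 6 (Dr Expenses, Cr Loans, amount 174): Equity=-638 Expenses=892 Loans=-254
After txn 7 (Dr Loans, Cr Expenses, amount 444): Equity=-638 Expenses=448 Loans=190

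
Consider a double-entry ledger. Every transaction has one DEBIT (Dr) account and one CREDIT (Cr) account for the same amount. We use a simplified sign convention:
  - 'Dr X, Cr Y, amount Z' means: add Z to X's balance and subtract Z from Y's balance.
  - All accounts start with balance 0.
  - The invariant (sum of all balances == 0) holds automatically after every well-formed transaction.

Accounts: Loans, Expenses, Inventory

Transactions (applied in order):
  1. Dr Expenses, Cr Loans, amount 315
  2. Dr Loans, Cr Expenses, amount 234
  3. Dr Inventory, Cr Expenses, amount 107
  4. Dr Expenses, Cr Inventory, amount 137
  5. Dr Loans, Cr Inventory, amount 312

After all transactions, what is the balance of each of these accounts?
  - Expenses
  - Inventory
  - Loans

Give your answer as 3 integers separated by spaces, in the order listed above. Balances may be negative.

After txn 1 (Dr Expenses, Cr Loans, amount 315): Expenses=315 Loans=-315
After txn 2 (Dr Loans, Cr Expenses, amount 234): Expenses=81 Loans=-81
After txn 3 (Dr Inventory, Cr Expenses, amount 107): Expenses=-26 Inventory=107 Loans=-81
After txn 4 (Dr Expenses, Cr Inventory, amount 137): Expenses=111 Inventory=-30 Loans=-81
After txn 5 (Dr Loans, Cr Inventory, amount 312): Expenses=111 Inventory=-342 Loans=231

Answer: 111 -342 231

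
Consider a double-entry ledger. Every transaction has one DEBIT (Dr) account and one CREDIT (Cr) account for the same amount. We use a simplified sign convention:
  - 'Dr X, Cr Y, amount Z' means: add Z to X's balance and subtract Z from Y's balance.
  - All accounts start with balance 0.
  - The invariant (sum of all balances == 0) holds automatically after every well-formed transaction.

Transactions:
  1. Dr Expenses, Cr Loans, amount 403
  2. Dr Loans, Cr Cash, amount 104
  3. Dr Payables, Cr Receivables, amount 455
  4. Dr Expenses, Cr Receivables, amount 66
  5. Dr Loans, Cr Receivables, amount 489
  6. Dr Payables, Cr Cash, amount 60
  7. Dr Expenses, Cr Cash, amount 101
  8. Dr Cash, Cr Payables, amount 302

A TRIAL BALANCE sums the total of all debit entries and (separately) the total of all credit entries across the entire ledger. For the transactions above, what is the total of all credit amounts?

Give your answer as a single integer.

Answer: 1980

Derivation:
Txn 1: credit+=403
Txn 2: credit+=104
Txn 3: credit+=455
Txn 4: credit+=66
Txn 5: credit+=489
Txn 6: credit+=60
Txn 7: credit+=101
Txn 8: credit+=302
Total credits = 1980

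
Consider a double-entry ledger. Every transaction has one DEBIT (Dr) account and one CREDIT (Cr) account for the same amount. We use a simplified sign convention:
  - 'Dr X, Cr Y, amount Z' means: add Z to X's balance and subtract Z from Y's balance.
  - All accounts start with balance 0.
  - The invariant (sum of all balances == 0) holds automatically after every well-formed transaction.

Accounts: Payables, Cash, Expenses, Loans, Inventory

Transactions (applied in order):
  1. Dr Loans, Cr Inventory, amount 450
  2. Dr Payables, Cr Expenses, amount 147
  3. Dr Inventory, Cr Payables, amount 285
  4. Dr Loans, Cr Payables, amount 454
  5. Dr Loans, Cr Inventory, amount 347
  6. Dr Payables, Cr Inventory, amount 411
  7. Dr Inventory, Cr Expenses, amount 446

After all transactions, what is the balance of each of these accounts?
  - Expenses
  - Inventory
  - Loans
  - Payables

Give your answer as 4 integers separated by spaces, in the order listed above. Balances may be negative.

Answer: -593 -477 1251 -181

Derivation:
After txn 1 (Dr Loans, Cr Inventory, amount 450): Inventory=-450 Loans=450
After txn 2 (Dr Payables, Cr Expenses, amount 147): Expenses=-147 Inventory=-450 Loans=450 Payables=147
After txn 3 (Dr Inventory, Cr Payables, amount 285): Expenses=-147 Inventory=-165 Loans=450 Payables=-138
After txn 4 (Dr Loans, Cr Payables, amount 454): Expenses=-147 Inventory=-165 Loans=904 Payables=-592
After txn 5 (Dr Loans, Cr Inventory, amount 347): Expenses=-147 Inventory=-512 Loans=1251 Payables=-592
After txn 6 (Dr Payables, Cr Inventory, amount 411): Expenses=-147 Inventory=-923 Loans=1251 Payables=-181
After txn 7 (Dr Inventory, Cr Expenses, amount 446): Expenses=-593 Inventory=-477 Loans=1251 Payables=-181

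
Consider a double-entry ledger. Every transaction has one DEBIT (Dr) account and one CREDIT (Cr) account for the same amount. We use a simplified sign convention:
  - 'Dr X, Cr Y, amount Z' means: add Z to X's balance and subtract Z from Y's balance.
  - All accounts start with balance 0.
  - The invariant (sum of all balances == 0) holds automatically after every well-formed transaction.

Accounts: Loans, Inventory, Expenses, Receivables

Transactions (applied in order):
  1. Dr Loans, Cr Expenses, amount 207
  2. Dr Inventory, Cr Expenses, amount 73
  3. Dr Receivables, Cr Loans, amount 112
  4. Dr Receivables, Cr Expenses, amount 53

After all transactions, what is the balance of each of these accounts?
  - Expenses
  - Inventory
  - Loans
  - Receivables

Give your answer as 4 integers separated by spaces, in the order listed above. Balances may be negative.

After txn 1 (Dr Loans, Cr Expenses, amount 207): Expenses=-207 Loans=207
After txn 2 (Dr Inventory, Cr Expenses, amount 73): Expenses=-280 Inventory=73 Loans=207
After txn 3 (Dr Receivables, Cr Loans, amount 112): Expenses=-280 Inventory=73 Loans=95 Receivables=112
After txn 4 (Dr Receivables, Cr Expenses, amount 53): Expenses=-333 Inventory=73 Loans=95 Receivables=165

Answer: -333 73 95 165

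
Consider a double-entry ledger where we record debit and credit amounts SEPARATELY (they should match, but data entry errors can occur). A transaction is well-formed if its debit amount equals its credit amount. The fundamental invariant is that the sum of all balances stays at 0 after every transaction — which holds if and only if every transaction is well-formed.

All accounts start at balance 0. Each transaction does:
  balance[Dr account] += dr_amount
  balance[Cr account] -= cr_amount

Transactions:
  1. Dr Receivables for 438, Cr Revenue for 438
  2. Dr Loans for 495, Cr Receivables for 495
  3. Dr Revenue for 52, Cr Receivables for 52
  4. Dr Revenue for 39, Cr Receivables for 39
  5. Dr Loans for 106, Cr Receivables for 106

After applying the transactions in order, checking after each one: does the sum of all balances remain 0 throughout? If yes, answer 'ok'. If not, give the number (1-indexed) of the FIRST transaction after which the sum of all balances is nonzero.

After txn 1: dr=438 cr=438 sum_balances=0
After txn 2: dr=495 cr=495 sum_balances=0
After txn 3: dr=52 cr=52 sum_balances=0
After txn 4: dr=39 cr=39 sum_balances=0
After txn 5: dr=106 cr=106 sum_balances=0

Answer: ok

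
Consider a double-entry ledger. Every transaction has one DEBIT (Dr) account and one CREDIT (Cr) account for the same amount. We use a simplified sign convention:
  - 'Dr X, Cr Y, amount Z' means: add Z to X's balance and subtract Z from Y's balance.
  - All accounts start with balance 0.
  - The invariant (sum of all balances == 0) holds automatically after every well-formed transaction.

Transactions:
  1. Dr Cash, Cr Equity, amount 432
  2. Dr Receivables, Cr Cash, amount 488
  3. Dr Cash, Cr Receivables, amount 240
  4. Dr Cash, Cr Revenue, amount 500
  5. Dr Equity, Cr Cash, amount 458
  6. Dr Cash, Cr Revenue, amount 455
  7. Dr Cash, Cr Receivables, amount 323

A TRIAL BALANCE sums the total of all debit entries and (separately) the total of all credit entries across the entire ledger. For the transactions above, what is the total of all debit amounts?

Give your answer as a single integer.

Txn 1: debit+=432
Txn 2: debit+=488
Txn 3: debit+=240
Txn 4: debit+=500
Txn 5: debit+=458
Txn 6: debit+=455
Txn 7: debit+=323
Total debits = 2896

Answer: 2896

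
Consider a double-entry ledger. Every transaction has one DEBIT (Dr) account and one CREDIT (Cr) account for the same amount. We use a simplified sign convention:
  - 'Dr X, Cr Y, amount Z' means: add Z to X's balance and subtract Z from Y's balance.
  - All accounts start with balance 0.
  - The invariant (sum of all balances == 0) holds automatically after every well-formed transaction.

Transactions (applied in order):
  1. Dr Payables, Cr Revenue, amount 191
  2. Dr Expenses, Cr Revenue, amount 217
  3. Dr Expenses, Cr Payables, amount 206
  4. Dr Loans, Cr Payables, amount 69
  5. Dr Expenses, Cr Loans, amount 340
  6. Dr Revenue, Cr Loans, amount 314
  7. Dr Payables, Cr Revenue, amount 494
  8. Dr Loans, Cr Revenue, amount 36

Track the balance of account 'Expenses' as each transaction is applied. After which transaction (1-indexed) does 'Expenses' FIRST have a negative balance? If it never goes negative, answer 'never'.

After txn 1: Expenses=0
After txn 2: Expenses=217
After txn 3: Expenses=423
After txn 4: Expenses=423
After txn 5: Expenses=763
After txn 6: Expenses=763
After txn 7: Expenses=763
After txn 8: Expenses=763

Answer: never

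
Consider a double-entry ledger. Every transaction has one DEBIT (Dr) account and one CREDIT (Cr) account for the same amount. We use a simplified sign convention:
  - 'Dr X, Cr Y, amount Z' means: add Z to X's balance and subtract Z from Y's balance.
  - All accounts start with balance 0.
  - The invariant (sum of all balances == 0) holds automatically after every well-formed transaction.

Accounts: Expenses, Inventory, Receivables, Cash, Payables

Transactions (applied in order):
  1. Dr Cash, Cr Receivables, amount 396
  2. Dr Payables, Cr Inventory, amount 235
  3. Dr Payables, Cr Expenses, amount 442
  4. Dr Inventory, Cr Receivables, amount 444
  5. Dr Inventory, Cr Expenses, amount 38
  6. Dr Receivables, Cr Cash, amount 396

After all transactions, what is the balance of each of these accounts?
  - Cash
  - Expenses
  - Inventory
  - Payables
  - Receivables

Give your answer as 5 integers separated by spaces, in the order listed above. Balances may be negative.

After txn 1 (Dr Cash, Cr Receivables, amount 396): Cash=396 Receivables=-396
After txn 2 (Dr Payables, Cr Inventory, amount 235): Cash=396 Inventory=-235 Payables=235 Receivables=-396
After txn 3 (Dr Payables, Cr Expenses, amount 442): Cash=396 Expenses=-442 Inventory=-235 Payables=677 Receivables=-396
After txn 4 (Dr Inventory, Cr Receivables, amount 444): Cash=396 Expenses=-442 Inventory=209 Payables=677 Receivables=-840
After txn 5 (Dr Inventory, Cr Expenses, amount 38): Cash=396 Expenses=-480 Inventory=247 Payables=677 Receivables=-840
After txn 6 (Dr Receivables, Cr Cash, amount 396): Cash=0 Expenses=-480 Inventory=247 Payables=677 Receivables=-444

Answer: 0 -480 247 677 -444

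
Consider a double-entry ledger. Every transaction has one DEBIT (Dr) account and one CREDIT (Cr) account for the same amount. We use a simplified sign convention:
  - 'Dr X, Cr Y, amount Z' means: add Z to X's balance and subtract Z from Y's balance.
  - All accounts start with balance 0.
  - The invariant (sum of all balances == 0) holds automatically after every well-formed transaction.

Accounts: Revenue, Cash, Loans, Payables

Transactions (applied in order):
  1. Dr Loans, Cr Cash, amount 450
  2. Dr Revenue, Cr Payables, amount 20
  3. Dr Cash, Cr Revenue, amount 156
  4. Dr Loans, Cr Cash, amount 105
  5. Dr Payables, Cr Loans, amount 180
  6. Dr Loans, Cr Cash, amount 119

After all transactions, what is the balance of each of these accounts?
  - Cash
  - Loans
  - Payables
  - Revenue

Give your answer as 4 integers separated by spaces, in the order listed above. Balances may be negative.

After txn 1 (Dr Loans, Cr Cash, amount 450): Cash=-450 Loans=450
After txn 2 (Dr Revenue, Cr Payables, amount 20): Cash=-450 Loans=450 Payables=-20 Revenue=20
After txn 3 (Dr Cash, Cr Revenue, amount 156): Cash=-294 Loans=450 Payables=-20 Revenue=-136
After txn 4 (Dr Loans, Cr Cash, amount 105): Cash=-399 Loans=555 Payables=-20 Revenue=-136
After txn 5 (Dr Payables, Cr Loans, amount 180): Cash=-399 Loans=375 Payables=160 Revenue=-136
After txn 6 (Dr Loans, Cr Cash, amount 119): Cash=-518 Loans=494 Payables=160 Revenue=-136

Answer: -518 494 160 -136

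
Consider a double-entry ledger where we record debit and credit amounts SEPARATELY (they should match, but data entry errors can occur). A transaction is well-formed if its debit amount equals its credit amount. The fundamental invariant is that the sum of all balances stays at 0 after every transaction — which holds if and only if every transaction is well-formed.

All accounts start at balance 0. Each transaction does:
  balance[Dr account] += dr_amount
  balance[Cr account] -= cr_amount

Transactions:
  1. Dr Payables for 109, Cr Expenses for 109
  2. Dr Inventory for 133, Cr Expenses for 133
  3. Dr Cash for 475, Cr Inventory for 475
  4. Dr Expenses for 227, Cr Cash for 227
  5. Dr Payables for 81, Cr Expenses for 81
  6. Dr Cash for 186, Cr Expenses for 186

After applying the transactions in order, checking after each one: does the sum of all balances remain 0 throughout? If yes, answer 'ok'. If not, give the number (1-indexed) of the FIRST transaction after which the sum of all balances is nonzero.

After txn 1: dr=109 cr=109 sum_balances=0
After txn 2: dr=133 cr=133 sum_balances=0
After txn 3: dr=475 cr=475 sum_balances=0
After txn 4: dr=227 cr=227 sum_balances=0
After txn 5: dr=81 cr=81 sum_balances=0
After txn 6: dr=186 cr=186 sum_balances=0

Answer: ok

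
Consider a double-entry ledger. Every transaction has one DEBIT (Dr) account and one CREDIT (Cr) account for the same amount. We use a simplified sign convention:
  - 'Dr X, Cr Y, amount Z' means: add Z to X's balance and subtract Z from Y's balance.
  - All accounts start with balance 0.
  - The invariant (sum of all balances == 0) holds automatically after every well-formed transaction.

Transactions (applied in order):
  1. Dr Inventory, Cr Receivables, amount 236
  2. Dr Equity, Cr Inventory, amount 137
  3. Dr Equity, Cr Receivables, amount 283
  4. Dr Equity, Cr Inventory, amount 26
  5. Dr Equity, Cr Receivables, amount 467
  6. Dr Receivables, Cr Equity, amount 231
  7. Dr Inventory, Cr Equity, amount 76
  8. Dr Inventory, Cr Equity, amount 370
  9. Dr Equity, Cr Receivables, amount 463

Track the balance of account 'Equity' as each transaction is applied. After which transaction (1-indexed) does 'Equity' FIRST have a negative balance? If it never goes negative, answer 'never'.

After txn 1: Equity=0
After txn 2: Equity=137
After txn 3: Equity=420
After txn 4: Equity=446
After txn 5: Equity=913
After txn 6: Equity=682
After txn 7: Equity=606
After txn 8: Equity=236
After txn 9: Equity=699

Answer: never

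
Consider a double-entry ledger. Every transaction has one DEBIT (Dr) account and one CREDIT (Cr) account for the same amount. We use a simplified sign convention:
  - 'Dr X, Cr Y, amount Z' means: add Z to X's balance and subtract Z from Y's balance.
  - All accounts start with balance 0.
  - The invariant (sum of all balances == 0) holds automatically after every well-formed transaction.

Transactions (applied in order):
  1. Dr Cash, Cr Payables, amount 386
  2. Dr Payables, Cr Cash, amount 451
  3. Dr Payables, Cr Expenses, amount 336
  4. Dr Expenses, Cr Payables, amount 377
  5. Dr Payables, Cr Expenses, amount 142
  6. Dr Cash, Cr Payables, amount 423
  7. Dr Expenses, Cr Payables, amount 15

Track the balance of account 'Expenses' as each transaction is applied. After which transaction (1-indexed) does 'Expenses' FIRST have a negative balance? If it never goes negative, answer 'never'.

Answer: 3

Derivation:
After txn 1: Expenses=0
After txn 2: Expenses=0
After txn 3: Expenses=-336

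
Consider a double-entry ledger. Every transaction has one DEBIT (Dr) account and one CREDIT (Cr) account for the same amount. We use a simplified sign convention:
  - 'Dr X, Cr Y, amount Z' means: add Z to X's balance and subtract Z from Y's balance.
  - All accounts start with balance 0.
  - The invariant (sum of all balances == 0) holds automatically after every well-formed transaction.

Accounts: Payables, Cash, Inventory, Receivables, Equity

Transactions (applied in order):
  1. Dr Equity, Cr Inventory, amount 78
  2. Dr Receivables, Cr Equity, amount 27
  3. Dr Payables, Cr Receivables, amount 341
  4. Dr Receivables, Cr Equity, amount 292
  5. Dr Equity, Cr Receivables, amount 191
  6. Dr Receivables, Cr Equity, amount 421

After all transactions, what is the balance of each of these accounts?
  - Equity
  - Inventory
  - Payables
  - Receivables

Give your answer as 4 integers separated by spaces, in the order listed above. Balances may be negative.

After txn 1 (Dr Equity, Cr Inventory, amount 78): Equity=78 Inventory=-78
After txn 2 (Dr Receivables, Cr Equity, amount 27): Equity=51 Inventory=-78 Receivables=27
After txn 3 (Dr Payables, Cr Receivables, amount 341): Equity=51 Inventory=-78 Payables=341 Receivables=-314
After txn 4 (Dr Receivables, Cr Equity, amount 292): Equity=-241 Inventory=-78 Payables=341 Receivables=-22
After txn 5 (Dr Equity, Cr Receivables, amount 191): Equity=-50 Inventory=-78 Payables=341 Receivables=-213
After txn 6 (Dr Receivables, Cr Equity, amount 421): Equity=-471 Inventory=-78 Payables=341 Receivables=208

Answer: -471 -78 341 208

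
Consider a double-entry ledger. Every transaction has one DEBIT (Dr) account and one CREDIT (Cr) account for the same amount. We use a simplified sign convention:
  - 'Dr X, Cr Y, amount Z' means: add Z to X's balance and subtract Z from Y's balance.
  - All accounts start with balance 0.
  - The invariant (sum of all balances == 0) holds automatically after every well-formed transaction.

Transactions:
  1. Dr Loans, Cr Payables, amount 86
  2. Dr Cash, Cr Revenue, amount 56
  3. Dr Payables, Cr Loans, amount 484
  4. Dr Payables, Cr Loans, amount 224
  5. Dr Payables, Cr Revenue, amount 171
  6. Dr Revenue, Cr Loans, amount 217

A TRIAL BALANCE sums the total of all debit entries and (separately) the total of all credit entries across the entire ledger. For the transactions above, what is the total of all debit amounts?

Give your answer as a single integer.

Answer: 1238

Derivation:
Txn 1: debit+=86
Txn 2: debit+=56
Txn 3: debit+=484
Txn 4: debit+=224
Txn 5: debit+=171
Txn 6: debit+=217
Total debits = 1238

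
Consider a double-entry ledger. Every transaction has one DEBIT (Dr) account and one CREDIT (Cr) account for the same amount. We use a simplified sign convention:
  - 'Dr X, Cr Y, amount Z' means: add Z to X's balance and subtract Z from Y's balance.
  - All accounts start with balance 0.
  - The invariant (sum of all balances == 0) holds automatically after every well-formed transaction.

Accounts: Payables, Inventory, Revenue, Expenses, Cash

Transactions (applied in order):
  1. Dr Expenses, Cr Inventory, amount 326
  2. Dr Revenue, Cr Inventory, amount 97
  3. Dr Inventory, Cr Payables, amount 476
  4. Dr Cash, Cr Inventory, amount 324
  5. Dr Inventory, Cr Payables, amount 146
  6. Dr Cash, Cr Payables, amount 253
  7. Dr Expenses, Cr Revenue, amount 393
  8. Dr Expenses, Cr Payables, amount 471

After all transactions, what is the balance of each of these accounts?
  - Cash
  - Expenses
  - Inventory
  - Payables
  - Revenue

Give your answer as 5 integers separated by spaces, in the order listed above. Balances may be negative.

After txn 1 (Dr Expenses, Cr Inventory, amount 326): Expenses=326 Inventory=-326
After txn 2 (Dr Revenue, Cr Inventory, amount 97): Expenses=326 Inventory=-423 Revenue=97
After txn 3 (Dr Inventory, Cr Payables, amount 476): Expenses=326 Inventory=53 Payables=-476 Revenue=97
After txn 4 (Dr Cash, Cr Inventory, amount 324): Cash=324 Expenses=326 Inventory=-271 Payables=-476 Revenue=97
After txn 5 (Dr Inventory, Cr Payables, amount 146): Cash=324 Expenses=326 Inventory=-125 Payables=-622 Revenue=97
After txn 6 (Dr Cash, Cr Payables, amount 253): Cash=577 Expenses=326 Inventory=-125 Payables=-875 Revenue=97
After txn 7 (Dr Expenses, Cr Revenue, amount 393): Cash=577 Expenses=719 Inventory=-125 Payables=-875 Revenue=-296
After txn 8 (Dr Expenses, Cr Payables, amount 471): Cash=577 Expenses=1190 Inventory=-125 Payables=-1346 Revenue=-296

Answer: 577 1190 -125 -1346 -296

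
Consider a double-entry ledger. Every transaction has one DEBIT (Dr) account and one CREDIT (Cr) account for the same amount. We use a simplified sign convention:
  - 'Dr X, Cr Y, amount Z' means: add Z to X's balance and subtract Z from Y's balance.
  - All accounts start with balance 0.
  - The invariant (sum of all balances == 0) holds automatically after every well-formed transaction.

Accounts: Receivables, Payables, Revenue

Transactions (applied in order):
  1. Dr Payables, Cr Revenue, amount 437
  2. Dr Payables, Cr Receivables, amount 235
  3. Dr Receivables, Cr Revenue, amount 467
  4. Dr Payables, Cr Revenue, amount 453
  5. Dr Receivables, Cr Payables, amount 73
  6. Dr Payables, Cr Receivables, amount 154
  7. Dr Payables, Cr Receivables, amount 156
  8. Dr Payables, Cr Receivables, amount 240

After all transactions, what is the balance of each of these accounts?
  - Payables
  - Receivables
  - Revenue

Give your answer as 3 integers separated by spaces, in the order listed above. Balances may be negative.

After txn 1 (Dr Payables, Cr Revenue, amount 437): Payables=437 Revenue=-437
After txn 2 (Dr Payables, Cr Receivables, amount 235): Payables=672 Receivables=-235 Revenue=-437
After txn 3 (Dr Receivables, Cr Revenue, amount 467): Payables=672 Receivables=232 Revenue=-904
After txn 4 (Dr Payables, Cr Revenue, amount 453): Payables=1125 Receivables=232 Revenue=-1357
After txn 5 (Dr Receivables, Cr Payables, amount 73): Payables=1052 Receivables=305 Revenue=-1357
After txn 6 (Dr Payables, Cr Receivables, amount 154): Payables=1206 Receivables=151 Revenue=-1357
After txn 7 (Dr Payables, Cr Receivables, amount 156): Payables=1362 Receivables=-5 Revenue=-1357
After txn 8 (Dr Payables, Cr Receivables, amount 240): Payables=1602 Receivables=-245 Revenue=-1357

Answer: 1602 -245 -1357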